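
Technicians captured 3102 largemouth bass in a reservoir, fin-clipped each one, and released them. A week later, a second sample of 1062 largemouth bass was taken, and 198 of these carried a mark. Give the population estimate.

N = 16,638

The marked fraction in the recapture sample should equal the marked fraction in the population: 198/1062 = 3102/N.
N = (3102 × 1062) / 198 = 3294324 / 198 = 16638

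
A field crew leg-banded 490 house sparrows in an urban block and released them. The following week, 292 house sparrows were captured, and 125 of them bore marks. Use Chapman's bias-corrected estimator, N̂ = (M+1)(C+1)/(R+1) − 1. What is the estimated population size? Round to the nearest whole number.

N ≈ 1141

N̂ = (490+1)(292+1)/(125+1) − 1 = 491·293/126 − 1
= 143863/126 − 1 ≈ 1141.8 − 1 ≈ 1140.8 → 1141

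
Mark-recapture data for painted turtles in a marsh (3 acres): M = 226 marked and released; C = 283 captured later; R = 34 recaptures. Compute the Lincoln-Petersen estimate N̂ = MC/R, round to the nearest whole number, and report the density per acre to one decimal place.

density ≈ 627.0 painted turtles per acre

N̂ = 226·283/34 = 63958/34 ≈ 1881.1 → 1881
Density = N̂ / area = 1881 / 3 = 627.0 per acre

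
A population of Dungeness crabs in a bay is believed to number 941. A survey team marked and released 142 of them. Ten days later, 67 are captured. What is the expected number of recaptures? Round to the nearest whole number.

expected recaptures ≈ 10

Expected recaptures E[R] = M·C / N.
E[R] = 142 × 67 / 941 = 9514 / 941 ≈ 10.1 → 10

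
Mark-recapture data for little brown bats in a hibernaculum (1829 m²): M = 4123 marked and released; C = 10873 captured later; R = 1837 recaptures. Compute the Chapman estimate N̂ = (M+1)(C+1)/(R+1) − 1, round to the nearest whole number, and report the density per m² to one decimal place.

density ≈ 13.3 little brown bats per m²

N̂ = 4124·10874/1838 − 1 = 44844376/1838 − 1 ≈ 24397.46 → 24397
Density = N̂ / area = 24397 / 1829 ≈ 13.34 → 13.3 per m²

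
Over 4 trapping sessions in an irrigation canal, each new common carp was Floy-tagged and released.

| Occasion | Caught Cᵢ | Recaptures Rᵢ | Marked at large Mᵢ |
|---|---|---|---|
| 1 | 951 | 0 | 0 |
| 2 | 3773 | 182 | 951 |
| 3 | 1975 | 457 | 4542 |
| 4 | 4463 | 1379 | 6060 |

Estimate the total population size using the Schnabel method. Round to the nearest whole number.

N ≈ 19,626

Σ MᵢCᵢ = 0·951 + 951·3773 + 4542·1975 + 6060·4463 = 0 + 3588123 + 8970450 + 27045780 = 39604353
Σ Rᵢ = 0 + 182 + 457 + 1379 = 2018
N̂ = 39604353 / 2018 ≈ 19625.5 → 19626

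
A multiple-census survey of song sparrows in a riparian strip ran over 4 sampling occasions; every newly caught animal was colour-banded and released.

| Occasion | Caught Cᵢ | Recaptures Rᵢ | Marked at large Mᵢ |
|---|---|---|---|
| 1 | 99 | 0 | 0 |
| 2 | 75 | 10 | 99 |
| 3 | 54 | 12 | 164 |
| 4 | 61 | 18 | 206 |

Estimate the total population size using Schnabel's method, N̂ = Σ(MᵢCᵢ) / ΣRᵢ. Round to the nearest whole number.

N ≈ 721

Σ MᵢCᵢ = 0·99 + 99·75 + 164·54 + 206·61 = 0 + 7425 + 8856 + 12566 = 28847
Σ Rᵢ = 0 + 10 + 12 + 18 = 40
N̂ = 28847 / 40 ≈ 721.2 → 721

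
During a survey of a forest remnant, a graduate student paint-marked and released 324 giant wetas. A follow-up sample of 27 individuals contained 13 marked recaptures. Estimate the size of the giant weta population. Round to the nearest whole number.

The marked fraction in the recapture sample should equal the marked fraction in the population: 13/27 = 324/N.
N = (324 × 27) / 13 = 8748 / 13 ≈ 672.9 → 673

N ≈ 673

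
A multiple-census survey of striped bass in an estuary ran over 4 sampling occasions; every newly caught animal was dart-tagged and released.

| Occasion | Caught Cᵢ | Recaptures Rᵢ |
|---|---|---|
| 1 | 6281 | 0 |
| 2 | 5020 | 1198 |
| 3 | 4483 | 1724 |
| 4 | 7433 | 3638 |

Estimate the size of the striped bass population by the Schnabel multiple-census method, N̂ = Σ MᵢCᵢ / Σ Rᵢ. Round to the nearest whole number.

Marked at large before each occasion: Mᵢ = Σⱼ<ᵢ (Cⱼ − Rⱼ) → M1=0, M2=6281, M3=10103, M4=12862
Σ MᵢCᵢ = 0·6281 + 6281·5020 + 10103·4483 + 12862·7433 = 0 + 31530620 + 45291749 + 95603246 = 172425615
Σ Rᵢ = 0 + 1198 + 1724 + 3638 = 6560
N̂ = 172425615 / 6560 ≈ 26284.4 → 26284

N ≈ 26,284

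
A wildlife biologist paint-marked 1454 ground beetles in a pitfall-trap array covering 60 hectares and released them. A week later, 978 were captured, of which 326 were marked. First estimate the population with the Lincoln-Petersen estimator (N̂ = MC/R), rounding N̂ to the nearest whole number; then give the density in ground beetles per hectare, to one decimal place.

N̂ = 1454·978/326 = 1422012/326 = 4362
Density = N̂ / area = 4362 / 60 ≈ 72.70 → 72.7 per hectare

density ≈ 72.7 ground beetles per hectare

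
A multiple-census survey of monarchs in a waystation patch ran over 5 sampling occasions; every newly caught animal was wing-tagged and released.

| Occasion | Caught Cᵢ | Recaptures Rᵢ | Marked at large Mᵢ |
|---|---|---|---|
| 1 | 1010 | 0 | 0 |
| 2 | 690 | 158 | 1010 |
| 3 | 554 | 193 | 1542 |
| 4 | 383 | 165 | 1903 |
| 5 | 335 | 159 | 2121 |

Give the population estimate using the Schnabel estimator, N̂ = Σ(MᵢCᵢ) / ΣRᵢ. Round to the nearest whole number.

N ≈ 4430

Σ MᵢCᵢ = 0·1010 + 1010·690 + 1542·554 + 1903·383 + 2121·335 = 0 + 696900 + 854268 + 728849 + 710535 = 2990552
Σ Rᵢ = 0 + 158 + 193 + 165 + 159 = 675
N̂ = 2990552 / 675 ≈ 4430.4 → 4430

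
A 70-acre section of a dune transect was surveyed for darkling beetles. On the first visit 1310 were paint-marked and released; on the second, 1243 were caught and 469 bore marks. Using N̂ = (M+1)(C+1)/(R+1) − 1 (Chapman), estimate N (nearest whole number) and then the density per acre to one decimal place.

N̂ = 1311·1244/470 − 1 = 1630884/470 − 1 ≈ 3469.0 → 3469
Density = N̂ / area = 3469 / 70 ≈ 49.56 → 49.6 per acre

density ≈ 49.6 darkling beetles per acre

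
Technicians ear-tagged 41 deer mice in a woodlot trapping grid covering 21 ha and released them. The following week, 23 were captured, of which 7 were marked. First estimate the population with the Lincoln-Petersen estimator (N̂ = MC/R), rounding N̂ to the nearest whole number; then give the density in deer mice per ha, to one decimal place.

density ≈ 6.4 deer mice per ha

N̂ = 41·23/7 = 943/7 ≈ 134.7 → 135
Density = N̂ / area = 135 / 21 ≈ 6.43 → 6.4 per ha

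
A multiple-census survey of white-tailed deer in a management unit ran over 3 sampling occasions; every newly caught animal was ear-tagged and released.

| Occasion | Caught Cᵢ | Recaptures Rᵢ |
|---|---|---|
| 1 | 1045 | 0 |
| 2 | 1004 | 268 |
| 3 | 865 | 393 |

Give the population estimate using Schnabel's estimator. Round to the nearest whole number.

Marked at large before each occasion: Mᵢ = Σⱼ<ᵢ (Cⱼ − Rⱼ) → M1=0, M2=1045, M3=1781
Σ MᵢCᵢ = 0·1045 + 1045·1004 + 1781·865 = 0 + 1049180 + 1540565 = 2589745
Σ Rᵢ = 0 + 268 + 393 = 661
N̂ = 2589745 / 661 ≈ 3917.9 → 3918

N ≈ 3918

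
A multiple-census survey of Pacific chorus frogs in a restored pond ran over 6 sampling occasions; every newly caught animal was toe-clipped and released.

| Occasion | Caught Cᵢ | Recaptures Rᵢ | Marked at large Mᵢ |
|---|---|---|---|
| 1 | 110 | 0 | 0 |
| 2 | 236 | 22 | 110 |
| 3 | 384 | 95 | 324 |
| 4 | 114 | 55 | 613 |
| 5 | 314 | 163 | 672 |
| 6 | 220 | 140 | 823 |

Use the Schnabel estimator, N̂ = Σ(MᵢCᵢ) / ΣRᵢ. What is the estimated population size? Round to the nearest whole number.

Σ MᵢCᵢ = 0·110 + 110·236 + 324·384 + 613·114 + 672·314 + 823·220 = 0 + 25960 + 124416 + 69882 + 211008 + 181060 = 612326
Σ Rᵢ = 0 + 22 + 95 + 55 + 163 + 140 = 475
N̂ = 612326 / 475 ≈ 1289.1 → 1289

N ≈ 1289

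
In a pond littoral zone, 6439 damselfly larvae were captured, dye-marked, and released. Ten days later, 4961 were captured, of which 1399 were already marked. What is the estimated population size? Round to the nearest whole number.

N ≈ 22,833

N = (6439 × 4961) / 1399 = 31943879 / 1399 ≈ 22833.4 → 22833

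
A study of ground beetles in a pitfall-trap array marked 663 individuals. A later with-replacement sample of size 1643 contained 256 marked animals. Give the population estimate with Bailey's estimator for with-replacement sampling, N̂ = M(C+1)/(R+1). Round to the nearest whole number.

N̂ = 663·(1643+1)/(256+1) = 663·1644/257 = 1089972/257 ≈ 4241.1 → 4241

N ≈ 4241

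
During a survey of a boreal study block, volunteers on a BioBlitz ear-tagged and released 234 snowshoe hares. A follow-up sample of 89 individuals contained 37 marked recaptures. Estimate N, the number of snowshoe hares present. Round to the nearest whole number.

N ≈ 563

N = (234 × 89) / 37 = 20826 / 37 ≈ 562.9 → 563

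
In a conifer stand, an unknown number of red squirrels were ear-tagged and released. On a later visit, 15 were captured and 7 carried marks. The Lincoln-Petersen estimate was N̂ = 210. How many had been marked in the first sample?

M = 98

From N = M·C/R: M = N·R / C = 210·7 / 15 = 1470 / 15 = 98.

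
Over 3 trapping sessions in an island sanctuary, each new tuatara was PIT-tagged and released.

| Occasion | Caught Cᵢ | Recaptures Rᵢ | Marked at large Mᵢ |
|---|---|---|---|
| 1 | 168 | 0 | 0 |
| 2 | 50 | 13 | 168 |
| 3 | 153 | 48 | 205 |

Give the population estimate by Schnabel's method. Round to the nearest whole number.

Σ MᵢCᵢ = 0·168 + 168·50 + 205·153 = 0 + 8400 + 31365 = 39765
Σ Rᵢ = 0 + 13 + 48 = 61
N̂ = 39765 / 61 ≈ 651.9 → 652

N ≈ 652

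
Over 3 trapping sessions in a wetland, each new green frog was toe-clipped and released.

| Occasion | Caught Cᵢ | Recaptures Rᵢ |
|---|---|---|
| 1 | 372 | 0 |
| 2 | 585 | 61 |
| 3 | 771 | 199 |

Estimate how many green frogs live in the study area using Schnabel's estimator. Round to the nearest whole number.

N ≈ 3494

Marked at large before each occasion: Mᵢ = Σⱼ<ᵢ (Cⱼ − Rⱼ) → M1=0, M2=372, M3=896
Σ MᵢCᵢ = 0·372 + 372·585 + 896·771 = 0 + 217620 + 690816 = 908436
Σ Rᵢ = 0 + 61 + 199 = 260
N̂ = 908436 / 260 ≈ 3494.0 → 3494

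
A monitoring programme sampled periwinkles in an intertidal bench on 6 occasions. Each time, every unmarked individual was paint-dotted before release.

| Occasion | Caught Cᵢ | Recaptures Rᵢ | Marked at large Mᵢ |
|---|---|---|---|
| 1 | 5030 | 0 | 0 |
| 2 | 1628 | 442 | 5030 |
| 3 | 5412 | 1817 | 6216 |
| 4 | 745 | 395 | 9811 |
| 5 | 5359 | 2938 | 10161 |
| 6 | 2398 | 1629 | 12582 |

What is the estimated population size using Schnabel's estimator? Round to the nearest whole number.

N ≈ 18,524

Σ MᵢCᵢ = 0·5030 + 5030·1628 + 6216·5412 + 9811·745 + 10161·5359 + 12582·2398 = 0 + 8188840 + 33640992 + 7309195 + 54452799 + 30171636 = 133763462
Σ Rᵢ = 0 + 442 + 1817 + 395 + 2938 + 1629 = 7221
N̂ = 133763462 / 7221 ≈ 18524.2 → 18524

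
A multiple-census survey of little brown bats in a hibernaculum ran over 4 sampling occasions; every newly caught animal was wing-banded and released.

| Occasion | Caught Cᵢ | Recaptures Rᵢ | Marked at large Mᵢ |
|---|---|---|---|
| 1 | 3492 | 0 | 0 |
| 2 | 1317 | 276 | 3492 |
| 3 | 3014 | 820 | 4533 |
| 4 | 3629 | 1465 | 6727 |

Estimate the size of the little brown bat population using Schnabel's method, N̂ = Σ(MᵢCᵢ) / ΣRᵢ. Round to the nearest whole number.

Σ MᵢCᵢ = 0·3492 + 3492·1317 + 4533·3014 + 6727·3629 = 0 + 4598964 + 13662462 + 24412283 = 42673709
Σ Rᵢ = 0 + 276 + 820 + 1465 = 2561
N̂ = 42673709 / 2561 ≈ 16662.9 → 16663

N ≈ 16,663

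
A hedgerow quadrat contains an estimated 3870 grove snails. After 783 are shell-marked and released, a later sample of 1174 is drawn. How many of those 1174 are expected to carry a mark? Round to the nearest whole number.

Expected recaptures E[R] = M·C / N.
E[R] = 783 × 1174 / 3870 = 919242 / 3870 ≈ 237.5 → 238

expected recaptures ≈ 238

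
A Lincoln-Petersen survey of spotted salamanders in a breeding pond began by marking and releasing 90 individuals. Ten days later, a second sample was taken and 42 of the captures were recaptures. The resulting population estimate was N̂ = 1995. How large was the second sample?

From N = M·C/R: C = N·R / M = 1995·42 / 90 = 83790 / 90 = 931.

C = 931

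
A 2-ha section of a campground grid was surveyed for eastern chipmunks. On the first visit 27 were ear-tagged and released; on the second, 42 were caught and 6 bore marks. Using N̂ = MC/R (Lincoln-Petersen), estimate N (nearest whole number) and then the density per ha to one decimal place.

density ≈ 94.5 eastern chipmunks per ha

N̂ = 27·42/6 = 1134/6 = 189
Density = N̂ / area = 189 / 2 ≈ 94.50 → 94.5 per ha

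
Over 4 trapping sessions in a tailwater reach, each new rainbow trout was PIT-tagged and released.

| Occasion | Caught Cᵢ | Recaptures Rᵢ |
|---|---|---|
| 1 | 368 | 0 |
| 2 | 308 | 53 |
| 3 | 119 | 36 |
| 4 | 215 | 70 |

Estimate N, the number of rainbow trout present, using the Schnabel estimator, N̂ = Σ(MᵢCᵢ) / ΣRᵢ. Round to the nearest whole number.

Marked at large before each occasion: Mᵢ = Σⱼ<ᵢ (Cⱼ − Rⱼ) → M1=0, M2=368, M3=623, M4=706
Σ MᵢCᵢ = 0·368 + 368·308 + 623·119 + 706·215 = 0 + 113344 + 74137 + 151790 = 339271
Σ Rᵢ = 0 + 53 + 36 + 70 = 159
N̂ = 339271 / 159 ≈ 2133.8 → 2134

N ≈ 2134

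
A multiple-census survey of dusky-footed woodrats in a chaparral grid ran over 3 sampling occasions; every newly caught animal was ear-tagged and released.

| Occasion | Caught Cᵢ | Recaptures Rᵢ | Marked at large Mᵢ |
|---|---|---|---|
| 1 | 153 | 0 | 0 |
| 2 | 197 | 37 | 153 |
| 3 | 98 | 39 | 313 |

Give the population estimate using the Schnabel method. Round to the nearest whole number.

Σ MᵢCᵢ = 0·153 + 153·197 + 313·98 = 0 + 30141 + 30674 = 60815
Σ Rᵢ = 0 + 37 + 39 = 76
N̂ = 60815 / 76 ≈ 800.2 → 800

N ≈ 800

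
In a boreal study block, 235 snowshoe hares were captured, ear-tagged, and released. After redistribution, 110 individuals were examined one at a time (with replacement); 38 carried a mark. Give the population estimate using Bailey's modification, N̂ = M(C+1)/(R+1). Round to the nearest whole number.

N ≈ 669

N̂ = 235·(110+1)/(38+1) = 235·111/39 = 26085/39 ≈ 668.8 → 669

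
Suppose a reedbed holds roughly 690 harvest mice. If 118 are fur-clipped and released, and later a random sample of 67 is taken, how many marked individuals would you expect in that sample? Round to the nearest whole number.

expected recaptures ≈ 11

The marked fraction of the population is 118/690, so in a sample of 67 expect C·(M/N) marked.
E[R] = 118 × 67 / 690 = 7906 / 690 ≈ 11.46 → 11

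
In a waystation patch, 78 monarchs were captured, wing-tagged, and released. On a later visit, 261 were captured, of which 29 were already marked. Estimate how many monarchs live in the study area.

N = (78 × 261) / 29 = 20358 / 29 = 702

N = 702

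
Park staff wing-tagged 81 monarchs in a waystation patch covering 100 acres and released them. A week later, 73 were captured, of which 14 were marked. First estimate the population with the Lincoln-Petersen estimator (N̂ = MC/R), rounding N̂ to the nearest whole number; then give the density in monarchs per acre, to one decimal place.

N̂ = 81·73/14 = 5913/14 ≈ 422.4 → 422
Density = N̂ / area = 422 / 100 ≈ 4.22 → 4.2 per acre

density ≈ 4.2 monarchs per acre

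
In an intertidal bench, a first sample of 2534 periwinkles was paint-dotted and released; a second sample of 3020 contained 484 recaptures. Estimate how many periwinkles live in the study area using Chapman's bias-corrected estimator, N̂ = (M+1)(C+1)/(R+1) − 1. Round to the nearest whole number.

N̂ = (2534+1)(3020+1)/(484+1) − 1 = 2535·3021/485 − 1
= 7658235/485 − 1 ≈ 15790.2 − 1 ≈ 15789.2 → 15789

N ≈ 15,789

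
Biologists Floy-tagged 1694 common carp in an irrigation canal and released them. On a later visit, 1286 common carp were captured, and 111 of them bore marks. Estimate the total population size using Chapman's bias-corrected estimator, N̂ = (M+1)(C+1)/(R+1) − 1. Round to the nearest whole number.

N ≈ 19,476

N̂ = (1694+1)(1286+1)/(111+1) − 1 = 1695·1287/112 − 1
= 2181465/112 − 1 ≈ 19477.4 − 1 ≈ 19476.4 → 19476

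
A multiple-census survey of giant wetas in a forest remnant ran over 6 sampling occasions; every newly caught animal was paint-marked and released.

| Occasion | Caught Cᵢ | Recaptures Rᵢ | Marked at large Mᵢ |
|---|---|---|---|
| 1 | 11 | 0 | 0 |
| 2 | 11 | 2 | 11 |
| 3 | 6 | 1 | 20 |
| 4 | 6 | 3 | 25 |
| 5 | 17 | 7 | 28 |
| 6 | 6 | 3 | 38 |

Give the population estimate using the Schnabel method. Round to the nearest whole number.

N ≈ 68

Σ MᵢCᵢ = 0·11 + 11·11 + 20·6 + 25·6 + 28·17 + 38·6 = 0 + 121 + 120 + 150 + 476 + 228 = 1095
Σ Rᵢ = 0 + 2 + 1 + 3 + 7 + 3 = 16
N̂ = 1095 / 16 ≈ 68.4 → 68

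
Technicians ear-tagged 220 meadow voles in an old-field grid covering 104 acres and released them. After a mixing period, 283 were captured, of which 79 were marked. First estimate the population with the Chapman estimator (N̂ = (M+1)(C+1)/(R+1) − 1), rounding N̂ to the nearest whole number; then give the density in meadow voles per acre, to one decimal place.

N̂ = 221·284/80 − 1 = 62764/80 − 1 ≈ 783.5 → 784
Density = N̂ / area = 784 / 104 ≈ 7.54 → 7.5 per acre

density ≈ 7.5 meadow voles per acre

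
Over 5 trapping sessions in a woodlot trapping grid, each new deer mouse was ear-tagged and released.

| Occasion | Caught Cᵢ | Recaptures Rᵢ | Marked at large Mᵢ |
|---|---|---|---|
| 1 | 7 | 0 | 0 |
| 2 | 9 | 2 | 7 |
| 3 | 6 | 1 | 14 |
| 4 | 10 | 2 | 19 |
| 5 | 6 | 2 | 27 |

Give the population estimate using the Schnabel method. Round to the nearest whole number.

Σ MᵢCᵢ = 0·7 + 7·9 + 14·6 + 19·10 + 27·6 = 0 + 63 + 84 + 190 + 162 = 499
Σ Rᵢ = 0 + 2 + 1 + 2 + 2 = 7
N̂ = 499 / 7 ≈ 71.3 → 71

N ≈ 71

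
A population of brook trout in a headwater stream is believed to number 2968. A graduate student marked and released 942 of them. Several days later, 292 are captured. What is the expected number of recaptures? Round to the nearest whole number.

The marked fraction of the population is 942/2968, so in a sample of 292 expect C·(M/N) marked.
E[R] = 942 × 292 / 2968 = 275064 / 2968 ≈ 92.7 → 93

expected recaptures ≈ 93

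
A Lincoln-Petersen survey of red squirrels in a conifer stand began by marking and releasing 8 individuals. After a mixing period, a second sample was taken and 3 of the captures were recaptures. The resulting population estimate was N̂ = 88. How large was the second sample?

From N = M·C/R: C = N·R / M = 88·3 / 8 = 264 / 8 = 33.

C = 33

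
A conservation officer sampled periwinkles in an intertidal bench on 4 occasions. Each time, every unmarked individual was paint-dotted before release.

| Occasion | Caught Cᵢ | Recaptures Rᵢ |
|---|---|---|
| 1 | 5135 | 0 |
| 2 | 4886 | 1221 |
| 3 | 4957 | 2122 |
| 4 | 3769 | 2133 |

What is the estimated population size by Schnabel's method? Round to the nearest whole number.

Marked at large before each occasion: Mᵢ = Σⱼ<ᵢ (Cⱼ − Rⱼ) → M1=0, M2=5135, M3=8800, M4=11635
Σ MᵢCᵢ = 0·5135 + 5135·4886 + 8800·4957 + 11635·3769 = 0 + 25089610 + 43621600 + 43852315 = 112563525
Σ Rᵢ = 0 + 1221 + 2122 + 2133 = 5476
N̂ = 112563525 / 5476 ≈ 20555.8 → 20556

N ≈ 20,556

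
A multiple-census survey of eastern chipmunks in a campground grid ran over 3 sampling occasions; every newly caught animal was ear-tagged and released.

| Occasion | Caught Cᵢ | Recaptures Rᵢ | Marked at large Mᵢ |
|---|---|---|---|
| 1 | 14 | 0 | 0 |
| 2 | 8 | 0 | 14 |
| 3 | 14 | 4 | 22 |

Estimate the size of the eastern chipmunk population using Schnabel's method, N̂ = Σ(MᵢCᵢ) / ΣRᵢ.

N = 105

Σ MᵢCᵢ = 0·14 + 14·8 + 22·14 = 0 + 112 + 308 = 420
Σ Rᵢ = 0 + 0 + 4 = 4
N̂ = 420 / 4 = 105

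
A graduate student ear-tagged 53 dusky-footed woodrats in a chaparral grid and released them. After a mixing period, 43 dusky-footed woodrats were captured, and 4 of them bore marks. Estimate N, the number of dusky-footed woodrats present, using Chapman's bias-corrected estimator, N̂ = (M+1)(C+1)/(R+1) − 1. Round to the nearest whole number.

N̂ = (53+1)(43+1)/(4+1) − 1 = 54·44/5 − 1
= 2376/5 − 1 ≈ 475.2 − 1 ≈ 474.2 → 474

N ≈ 474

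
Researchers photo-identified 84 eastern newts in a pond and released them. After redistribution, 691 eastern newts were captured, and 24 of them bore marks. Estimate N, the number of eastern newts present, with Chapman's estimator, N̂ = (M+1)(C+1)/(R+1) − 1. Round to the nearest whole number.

N̂ = (84+1)(691+1)/(24+1) − 1 = 85·692/25 − 1
= 58820/25 − 1 ≈ 2352.8 − 1 ≈ 2351.8 → 2352

N ≈ 2352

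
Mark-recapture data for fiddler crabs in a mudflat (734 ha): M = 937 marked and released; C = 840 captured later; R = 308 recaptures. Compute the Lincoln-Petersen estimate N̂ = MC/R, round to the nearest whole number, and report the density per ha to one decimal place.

N̂ = 937·840/308 = 787080/308 ≈ 2555.45 → 2555
Density = N̂ / area = 2555 / 734 ≈ 3.48 → 3.5 per ha

density ≈ 3.5 fiddler crabs per ha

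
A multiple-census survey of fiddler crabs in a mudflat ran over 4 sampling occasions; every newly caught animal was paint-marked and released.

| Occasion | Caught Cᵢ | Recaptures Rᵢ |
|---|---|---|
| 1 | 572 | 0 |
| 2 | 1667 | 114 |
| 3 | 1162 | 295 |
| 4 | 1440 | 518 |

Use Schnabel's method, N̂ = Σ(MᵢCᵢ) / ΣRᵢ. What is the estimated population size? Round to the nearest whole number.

Marked at large before each occasion: Mᵢ = Σⱼ<ᵢ (Cⱼ − Rⱼ) → M1=0, M2=572, M3=2125, M4=2992
Σ MᵢCᵢ = 0·572 + 572·1667 + 2125·1162 + 2992·1440 = 0 + 953524 + 2469250 + 4308480 = 7731254
Σ Rᵢ = 0 + 114 + 295 + 518 = 927
N̂ = 7731254 / 927 ≈ 8340.1 → 8340

N ≈ 8340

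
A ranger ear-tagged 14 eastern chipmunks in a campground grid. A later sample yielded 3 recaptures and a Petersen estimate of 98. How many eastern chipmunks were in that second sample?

C = 21

From N = M·C/R: C = N·R / M = 98·3 / 14 = 294 / 14 = 21.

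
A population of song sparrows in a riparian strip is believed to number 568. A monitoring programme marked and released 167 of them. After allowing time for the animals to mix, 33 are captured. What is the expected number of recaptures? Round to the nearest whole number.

Expected recaptures E[R] = M·C / N.
E[R] = 167 × 33 / 568 = 5511 / 568 ≈ 9.7 → 10

expected recaptures ≈ 10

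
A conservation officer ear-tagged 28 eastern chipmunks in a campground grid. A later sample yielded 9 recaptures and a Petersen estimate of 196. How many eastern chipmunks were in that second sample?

From N = M·C/R: C = N·R / M = 196·9 / 28 = 1764 / 28 = 63.

C = 63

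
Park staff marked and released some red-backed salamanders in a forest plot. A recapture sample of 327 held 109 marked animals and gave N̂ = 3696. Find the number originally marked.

From N = M·C/R: M = N·R / C = 3696·109 / 327 = 402864 / 327 = 1232.

M = 1232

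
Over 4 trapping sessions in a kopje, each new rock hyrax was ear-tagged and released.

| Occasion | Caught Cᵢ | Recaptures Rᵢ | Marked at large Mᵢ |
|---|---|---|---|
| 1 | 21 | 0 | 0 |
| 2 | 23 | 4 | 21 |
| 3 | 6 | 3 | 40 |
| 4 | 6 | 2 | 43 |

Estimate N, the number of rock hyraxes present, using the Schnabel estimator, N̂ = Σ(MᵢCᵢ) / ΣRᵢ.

N = 109

Σ MᵢCᵢ = 0·21 + 21·23 + 40·6 + 43·6 = 0 + 483 + 240 + 258 = 981
Σ Rᵢ = 0 + 4 + 3 + 2 = 9
N̂ = 981 / 9 = 109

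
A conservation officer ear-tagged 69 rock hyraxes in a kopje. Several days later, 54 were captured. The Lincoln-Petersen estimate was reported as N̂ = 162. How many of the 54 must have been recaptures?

From N = M·C/R: R = M·C / N = 69·54 / 162 = 3726 / 162 = 23.

R = 23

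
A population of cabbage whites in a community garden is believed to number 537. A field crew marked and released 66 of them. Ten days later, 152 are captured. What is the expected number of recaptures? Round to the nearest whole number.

The marked fraction of the population is 66/537, so in a sample of 152 expect C·(M/N) marked.
E[R] = 66 × 152 / 537 = 10032 / 537 ≈ 18.7 → 19

expected recaptures ≈ 19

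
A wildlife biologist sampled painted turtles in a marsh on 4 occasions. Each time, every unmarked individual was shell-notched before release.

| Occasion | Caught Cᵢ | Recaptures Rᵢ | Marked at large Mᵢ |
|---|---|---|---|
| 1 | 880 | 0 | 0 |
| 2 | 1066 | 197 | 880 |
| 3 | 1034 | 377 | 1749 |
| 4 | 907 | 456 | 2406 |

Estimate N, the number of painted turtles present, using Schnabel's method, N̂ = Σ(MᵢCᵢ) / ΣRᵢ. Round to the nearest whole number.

Σ MᵢCᵢ = 0·880 + 880·1066 + 1749·1034 + 2406·907 = 0 + 938080 + 1808466 + 2182242 = 4928788
Σ Rᵢ = 0 + 197 + 377 + 456 = 1030
N̂ = 4928788 / 1030 ≈ 4785.2 → 4785

N ≈ 4785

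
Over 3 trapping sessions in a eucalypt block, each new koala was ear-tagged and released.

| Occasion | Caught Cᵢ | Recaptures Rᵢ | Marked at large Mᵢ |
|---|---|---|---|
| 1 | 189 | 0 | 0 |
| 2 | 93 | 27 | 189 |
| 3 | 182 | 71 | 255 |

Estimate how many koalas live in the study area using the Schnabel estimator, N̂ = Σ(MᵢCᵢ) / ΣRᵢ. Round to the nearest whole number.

Σ MᵢCᵢ = 0·189 + 189·93 + 255·182 = 0 + 17577 + 46410 = 63987
Σ Rᵢ = 0 + 27 + 71 = 98
N̂ = 63987 / 98 ≈ 652.9 → 653

N ≈ 653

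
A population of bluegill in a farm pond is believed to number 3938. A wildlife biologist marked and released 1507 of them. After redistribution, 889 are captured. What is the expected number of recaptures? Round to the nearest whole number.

The marked fraction of the population is 1507/3938, so in a sample of 889 expect C·(M/N) marked.
E[R] = 1507 × 889 / 3938 = 1339723 / 3938 ≈ 340.2 → 340

expected recaptures ≈ 340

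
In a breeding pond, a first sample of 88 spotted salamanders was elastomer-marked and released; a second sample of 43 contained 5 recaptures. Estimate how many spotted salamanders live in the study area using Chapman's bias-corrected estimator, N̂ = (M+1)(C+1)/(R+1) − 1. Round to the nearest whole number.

N ≈ 652

N̂ = (88+1)(43+1)/(5+1) − 1 = 89·44/6 − 1
= 3916/6 − 1 ≈ 652.7 − 1 ≈ 651.7 → 652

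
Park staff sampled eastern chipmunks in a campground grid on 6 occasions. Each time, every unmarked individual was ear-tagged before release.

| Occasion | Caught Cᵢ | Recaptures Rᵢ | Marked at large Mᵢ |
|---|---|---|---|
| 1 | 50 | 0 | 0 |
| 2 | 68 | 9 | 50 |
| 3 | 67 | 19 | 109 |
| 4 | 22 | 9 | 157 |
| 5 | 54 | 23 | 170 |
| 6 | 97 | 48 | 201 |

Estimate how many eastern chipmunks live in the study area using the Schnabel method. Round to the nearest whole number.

Σ MᵢCᵢ = 0·50 + 50·68 + 109·67 + 157·22 + 170·54 + 201·97 = 0 + 3400 + 7303 + 3454 + 9180 + 19497 = 42834
Σ Rᵢ = 0 + 9 + 19 + 9 + 23 + 48 = 108
N̂ = 42834 / 108 ≈ 396.6 → 397

N ≈ 397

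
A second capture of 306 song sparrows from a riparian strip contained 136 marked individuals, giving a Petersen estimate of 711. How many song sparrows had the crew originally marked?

M = 316

From N = M·C/R: M = N·R / C = 711·136 / 306 = 96696 / 306 = 316.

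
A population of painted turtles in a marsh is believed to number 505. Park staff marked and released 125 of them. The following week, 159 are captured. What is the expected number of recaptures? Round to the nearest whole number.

expected recaptures ≈ 39

Expected recaptures E[R] = M·C / N.
E[R] = 125 × 159 / 505 = 19875 / 505 ≈ 39.4 → 39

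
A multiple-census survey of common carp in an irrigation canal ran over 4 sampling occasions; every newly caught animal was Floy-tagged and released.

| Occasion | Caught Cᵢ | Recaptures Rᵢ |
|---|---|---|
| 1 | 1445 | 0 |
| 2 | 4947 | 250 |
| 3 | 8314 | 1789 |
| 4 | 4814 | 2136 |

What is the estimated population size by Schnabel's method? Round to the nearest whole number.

N ≈ 28,549

Marked at large before each occasion: Mᵢ = Σⱼ<ᵢ (Cⱼ − Rⱼ) → M1=0, M2=1445, M3=6142, M4=12667
Σ MᵢCᵢ = 0·1445 + 1445·4947 + 6142·8314 + 12667·4814 = 0 + 7148415 + 51064588 + 60978938 = 119191941
Σ Rᵢ = 0 + 250 + 1789 + 2136 = 4175
N̂ = 119191941 / 4175 ≈ 28549.0 → 28549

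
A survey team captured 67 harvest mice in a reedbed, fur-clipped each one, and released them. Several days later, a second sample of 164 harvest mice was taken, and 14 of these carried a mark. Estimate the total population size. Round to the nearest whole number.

N ≈ 785

N = (67 × 164) / 14 = 10988 / 14 ≈ 784.9 → 785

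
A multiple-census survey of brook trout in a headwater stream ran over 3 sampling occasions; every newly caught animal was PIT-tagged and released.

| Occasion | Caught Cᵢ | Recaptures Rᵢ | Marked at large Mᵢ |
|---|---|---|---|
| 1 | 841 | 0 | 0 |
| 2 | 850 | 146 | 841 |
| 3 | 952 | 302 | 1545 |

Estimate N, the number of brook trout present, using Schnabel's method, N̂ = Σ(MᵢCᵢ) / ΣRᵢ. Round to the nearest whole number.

N ≈ 4879

Σ MᵢCᵢ = 0·841 + 841·850 + 1545·952 = 0 + 714850 + 1470840 = 2185690
Σ Rᵢ = 0 + 146 + 302 = 448
N̂ = 2185690 / 448 ≈ 4878.8 → 4879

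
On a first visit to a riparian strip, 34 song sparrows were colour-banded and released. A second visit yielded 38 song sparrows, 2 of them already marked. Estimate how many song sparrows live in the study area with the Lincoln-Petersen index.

N = (34 × 38) / 2 = 1292 / 2 = 646

N = 646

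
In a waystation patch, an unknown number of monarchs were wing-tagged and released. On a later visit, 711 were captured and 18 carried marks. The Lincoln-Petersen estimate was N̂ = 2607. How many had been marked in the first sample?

M = 66

From N = M·C/R: M = N·R / C = 2607·18 / 711 = 46926 / 711 = 66.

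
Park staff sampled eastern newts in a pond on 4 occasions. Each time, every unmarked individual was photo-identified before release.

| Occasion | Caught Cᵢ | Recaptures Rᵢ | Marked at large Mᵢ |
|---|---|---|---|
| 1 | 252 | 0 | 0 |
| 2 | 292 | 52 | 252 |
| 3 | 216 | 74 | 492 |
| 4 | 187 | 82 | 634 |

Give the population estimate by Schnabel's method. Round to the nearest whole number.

N ≈ 1435

Σ MᵢCᵢ = 0·252 + 252·292 + 492·216 + 634·187 = 0 + 73584 + 106272 + 118558 = 298414
Σ Rᵢ = 0 + 52 + 74 + 82 = 208
N̂ = 298414 / 208 ≈ 1434.7 → 1435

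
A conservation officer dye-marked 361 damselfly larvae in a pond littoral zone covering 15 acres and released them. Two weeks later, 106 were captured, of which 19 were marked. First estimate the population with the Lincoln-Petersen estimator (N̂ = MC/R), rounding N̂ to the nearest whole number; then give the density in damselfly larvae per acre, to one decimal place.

density ≈ 134.3 damselfly larvae per acre

N̂ = 361·106/19 = 38266/19 = 2014
Density = N̂ / area = 2014 / 15 ≈ 134.27 → 134.3 per acre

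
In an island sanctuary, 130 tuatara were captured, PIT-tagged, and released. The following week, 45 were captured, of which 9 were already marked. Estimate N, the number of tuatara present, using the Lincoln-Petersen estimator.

If marked individuals mix randomly, R/C ≈ M/N, giving N ≈ M·C/R.
N = (130 × 45) / 9 = 5850 / 9 = 650

N = 650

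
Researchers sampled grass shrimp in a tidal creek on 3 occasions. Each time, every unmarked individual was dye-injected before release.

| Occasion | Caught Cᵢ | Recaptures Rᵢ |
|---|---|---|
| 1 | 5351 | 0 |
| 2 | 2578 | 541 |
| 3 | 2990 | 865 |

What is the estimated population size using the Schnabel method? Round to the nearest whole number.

Marked at large before each occasion: Mᵢ = Σⱼ<ᵢ (Cⱼ − Rⱼ) → M1=0, M2=5351, M3=7388
Σ MᵢCᵢ = 0·5351 + 5351·2578 + 7388·2990 = 0 + 13794878 + 22090120 = 35884998
Σ Rᵢ = 0 + 541 + 865 = 1406
N̂ = 35884998 / 1406 ≈ 25522.8 → 25523

N ≈ 25,523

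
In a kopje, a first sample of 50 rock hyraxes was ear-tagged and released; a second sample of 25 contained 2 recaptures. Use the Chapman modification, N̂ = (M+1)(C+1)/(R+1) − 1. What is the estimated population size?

N = 441

N̂ = (50+1)(25+1)/(2+1) − 1 = 51·26/3 − 1
= 1326/3 − 1 = 442 − 1 = 441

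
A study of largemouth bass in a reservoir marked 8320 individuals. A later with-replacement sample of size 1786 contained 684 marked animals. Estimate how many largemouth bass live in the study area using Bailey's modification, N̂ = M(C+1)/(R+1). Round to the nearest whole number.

N̂ = 8320·(1786+1)/(684+1) = 8320·1787/685 = 14867840/685 ≈ 21704.9 → 21705

N ≈ 21,705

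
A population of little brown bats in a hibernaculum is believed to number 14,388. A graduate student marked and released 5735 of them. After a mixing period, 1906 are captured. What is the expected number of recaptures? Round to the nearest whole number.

Expected recaptures E[R] = M·C / N.
E[R] = 5735 × 1906 / 14388 = 10930910 / 14388 ≈ 759.7 → 760

expected recaptures ≈ 760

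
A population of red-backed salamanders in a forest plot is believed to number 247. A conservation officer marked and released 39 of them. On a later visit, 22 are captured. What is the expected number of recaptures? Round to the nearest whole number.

expected recaptures ≈ 3

The marked fraction of the population is 39/247, so in a sample of 22 expect C·(M/N) marked.
E[R] = 39 × 22 / 247 = 858 / 247 ≈ 3.47 → 3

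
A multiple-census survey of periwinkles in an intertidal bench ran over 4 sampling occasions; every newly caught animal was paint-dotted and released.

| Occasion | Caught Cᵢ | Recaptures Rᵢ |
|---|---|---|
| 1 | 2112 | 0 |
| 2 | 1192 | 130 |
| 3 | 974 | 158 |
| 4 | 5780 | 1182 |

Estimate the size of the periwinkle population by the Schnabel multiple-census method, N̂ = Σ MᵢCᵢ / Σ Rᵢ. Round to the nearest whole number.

Marked at large before each occasion: Mᵢ = Σⱼ<ᵢ (Cⱼ − Rⱼ) → M1=0, M2=2112, M3=3174, M4=3990
Σ MᵢCᵢ = 0·2112 + 2112·1192 + 3174·974 + 3990·5780 = 0 + 2517504 + 3091476 + 23062200 = 28671180
Σ Rᵢ = 0 + 130 + 158 + 1182 = 1470
N̂ = 28671180 / 1470 ≈ 19504.2 → 19504

N ≈ 19,504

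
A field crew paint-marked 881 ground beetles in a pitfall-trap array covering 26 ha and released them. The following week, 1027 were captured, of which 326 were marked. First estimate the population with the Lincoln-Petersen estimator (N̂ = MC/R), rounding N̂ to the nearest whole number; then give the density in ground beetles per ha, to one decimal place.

N̂ = 881·1027/326 = 904787/326 ≈ 2775.4 → 2775
Density = N̂ / area = 2775 / 26 ≈ 106.73 → 106.7 per ha

density ≈ 106.7 ground beetles per ha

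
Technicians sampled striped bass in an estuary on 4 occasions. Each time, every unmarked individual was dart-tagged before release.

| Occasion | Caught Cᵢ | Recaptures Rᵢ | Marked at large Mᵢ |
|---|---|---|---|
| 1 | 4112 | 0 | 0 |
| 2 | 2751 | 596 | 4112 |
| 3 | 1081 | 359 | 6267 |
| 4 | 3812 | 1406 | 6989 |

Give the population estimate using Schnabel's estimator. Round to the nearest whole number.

Σ MᵢCᵢ = 0·4112 + 4112·2751 + 6267·1081 + 6989·3812 = 0 + 11312112 + 6774627 + 26642068 = 44728807
Σ Rᵢ = 0 + 596 + 359 + 1406 = 2361
N̂ = 44728807 / 2361 ≈ 18944.9 → 18945

N ≈ 18,945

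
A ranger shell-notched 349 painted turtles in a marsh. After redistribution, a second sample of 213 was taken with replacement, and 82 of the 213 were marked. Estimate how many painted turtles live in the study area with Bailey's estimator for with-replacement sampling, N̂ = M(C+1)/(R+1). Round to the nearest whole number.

N̂ = 349·(213+1)/(82+1) = 349·214/83 = 74686/83 ≈ 899.8 → 900

N ≈ 900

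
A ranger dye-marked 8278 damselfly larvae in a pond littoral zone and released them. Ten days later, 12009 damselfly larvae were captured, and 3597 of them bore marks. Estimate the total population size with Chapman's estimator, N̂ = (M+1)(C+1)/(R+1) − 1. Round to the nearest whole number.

N ≈ 27,634

N̂ = (8278+1)(12009+1)/(3597+1) − 1 = 8279·12010/3598 − 1
= 99430790/3598 − 1 ≈ 27635.0 − 1 ≈ 27634.0 → 27634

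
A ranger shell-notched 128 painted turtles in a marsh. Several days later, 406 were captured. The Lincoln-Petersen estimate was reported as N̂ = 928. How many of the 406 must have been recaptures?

From N = M·C/R: R = M·C / N = 128·406 / 928 = 51968 / 928 = 56.

R = 56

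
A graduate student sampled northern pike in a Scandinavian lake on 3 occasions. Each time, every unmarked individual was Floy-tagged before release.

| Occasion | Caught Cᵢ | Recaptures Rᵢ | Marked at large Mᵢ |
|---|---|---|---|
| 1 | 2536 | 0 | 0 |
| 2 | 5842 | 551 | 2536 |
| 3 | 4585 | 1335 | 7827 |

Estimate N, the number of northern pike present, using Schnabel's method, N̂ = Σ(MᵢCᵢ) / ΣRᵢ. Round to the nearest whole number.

Σ MᵢCᵢ = 0·2536 + 2536·5842 + 7827·4585 = 0 + 14815312 + 35886795 = 50702107
Σ Rᵢ = 0 + 551 + 1335 = 1886
N̂ = 50702107 / 1886 ≈ 26883.4 → 26883

N ≈ 26,883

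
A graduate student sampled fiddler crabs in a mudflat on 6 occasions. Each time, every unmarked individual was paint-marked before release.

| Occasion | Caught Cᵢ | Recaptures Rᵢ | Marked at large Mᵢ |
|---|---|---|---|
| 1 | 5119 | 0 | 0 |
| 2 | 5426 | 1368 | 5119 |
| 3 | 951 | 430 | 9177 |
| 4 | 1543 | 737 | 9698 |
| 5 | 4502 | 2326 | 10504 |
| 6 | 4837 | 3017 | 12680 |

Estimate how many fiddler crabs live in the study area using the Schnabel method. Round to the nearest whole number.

N ≈ 20,321

Σ MᵢCᵢ = 0·5119 + 5119·5426 + 9177·951 + 9698·1543 + 10504·4502 + 12680·4837 = 0 + 27775694 + 8727327 + 14964014 + 47289008 + 61333160 = 160089203
Σ Rᵢ = 0 + 1368 + 430 + 737 + 2326 + 3017 = 7878
N̂ = 160089203 / 7878 ≈ 20321.0 → 20321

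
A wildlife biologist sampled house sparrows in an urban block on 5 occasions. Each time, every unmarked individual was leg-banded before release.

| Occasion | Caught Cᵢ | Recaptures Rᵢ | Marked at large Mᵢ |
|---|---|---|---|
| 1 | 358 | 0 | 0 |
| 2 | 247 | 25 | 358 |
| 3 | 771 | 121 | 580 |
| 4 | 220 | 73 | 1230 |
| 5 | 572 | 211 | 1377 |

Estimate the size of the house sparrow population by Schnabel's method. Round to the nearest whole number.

Σ MᵢCᵢ = 0·358 + 358·247 + 580·771 + 1230·220 + 1377·572 = 0 + 88426 + 447180 + 270600 + 787644 = 1593850
Σ Rᵢ = 0 + 25 + 121 + 73 + 211 = 430
N̂ = 1593850 / 430 ≈ 3706.6 → 3707

N ≈ 3707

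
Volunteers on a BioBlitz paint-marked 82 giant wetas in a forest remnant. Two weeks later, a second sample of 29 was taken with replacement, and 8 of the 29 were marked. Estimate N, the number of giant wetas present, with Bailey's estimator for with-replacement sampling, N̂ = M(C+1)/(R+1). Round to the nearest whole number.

N̂ = 82·(29+1)/(8+1) = 82·30/9 = 2460/9 ≈ 273.3 → 273

N ≈ 273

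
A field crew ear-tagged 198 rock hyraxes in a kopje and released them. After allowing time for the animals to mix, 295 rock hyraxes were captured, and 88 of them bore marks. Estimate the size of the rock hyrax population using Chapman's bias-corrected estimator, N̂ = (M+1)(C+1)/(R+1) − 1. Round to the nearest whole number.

N ≈ 661

N̂ = (198+1)(295+1)/(88+1) − 1 = 199·296/89 − 1
= 58904/89 − 1 ≈ 661.8 − 1 ≈ 660.8 → 661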